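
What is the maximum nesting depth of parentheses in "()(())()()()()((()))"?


Input: "()(())()()()()((()))"
Tracking depth:
  Position 0 '(': depth becomes 1
  Position 1 ')': depth becomes 0
  Position 2 '(': depth becomes 1
  Position 3 '(': depth becomes 2
  Position 4 ')': depth becomes 1
  Position 5 ')': depth becomes 0
  Position 6 '(': depth becomes 1
  Position 7 ')': depth becomes 0
  Position 8 '(': depth becomes 1
  Position 9 ')': depth becomes 0
  Position 10 '(': depth becomes 1
  Position 11 ')': depth becomes 0
  Position 12 '(': depth becomes 1
  Position 13 ')': depth becomes 0
  Position 14 '(': depth becomes 1
  Position 15 '(': depth becomes 2
  Position 16 '(': depth becomes 3
  Position 17 ')': depth becomes 2
  Position 18 ')': depth becomes 1
  Position 19 ')': depth becomes 0
Maximum depth reached: 3

3


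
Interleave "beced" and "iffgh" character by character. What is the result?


Interleaving "beced" and "iffgh":
  Position 0: 'b' from first, 'i' from second => "bi"
  Position 1: 'e' from first, 'f' from second => "ef"
  Position 2: 'c' from first, 'f' from second => "cf"
  Position 3: 'e' from first, 'g' from second => "eg"
  Position 4: 'd' from first, 'h' from second => "dh"
Result: biefcfegdh

biefcfegdh


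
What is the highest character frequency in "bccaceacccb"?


Input: bccaceacccb
Character counts:
  'a': 2
  'b': 2
  'c': 6
  'e': 1
Maximum frequency: 6

6


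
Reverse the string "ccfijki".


Input: ccfijki
Reading characters right to left:
  Position 6: 'i'
  Position 5: 'k'
  Position 4: 'j'
  Position 3: 'i'
  Position 2: 'f'
  Position 1: 'c'
  Position 0: 'c'
Reversed: ikjifcc

ikjifcc


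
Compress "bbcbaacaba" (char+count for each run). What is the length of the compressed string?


Input: bbcbaacaba
Runs:
  'b' x 2 => "b2"
  'c' x 1 => "c1"
  'b' x 1 => "b1"
  'a' x 2 => "a2"
  'c' x 1 => "c1"
  'a' x 1 => "a1"
  'b' x 1 => "b1"
  'a' x 1 => "a1"
Compressed: "b2c1b1a2c1a1b1a1"
Compressed length: 16

16


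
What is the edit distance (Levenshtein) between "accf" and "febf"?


Computing edit distance: "accf" -> "febf"
DP table:
           f    e    b    f
      0    1    2    3    4
  a   1    1    2    3    4
  c   2    2    2    3    4
  c   3    3    3    3    4
  f   4    3    4    4    3
Edit distance = dp[4][4] = 3

3


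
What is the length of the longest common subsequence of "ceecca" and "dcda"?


LCS of "ceecca" and "dcda"
DP table:
           d    c    d    a
      0    0    0    0    0
  c   0    0    1    1    1
  e   0    0    1    1    1
  e   0    0    1    1    1
  c   0    0    1    1    1
  c   0    0    1    1    1
  a   0    0    1    1    2
LCS length = dp[6][4] = 2

2


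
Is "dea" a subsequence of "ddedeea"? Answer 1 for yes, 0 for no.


Check if "dea" is a subsequence of "ddedeea"
Greedy scan:
  Position 0 ('d'): matches sub[0] = 'd'
  Position 1 ('d'): no match needed
  Position 2 ('e'): matches sub[1] = 'e'
  Position 3 ('d'): no match needed
  Position 4 ('e'): no match needed
  Position 5 ('e'): no match needed
  Position 6 ('a'): matches sub[2] = 'a'
All 3 characters matched => is a subsequence

1


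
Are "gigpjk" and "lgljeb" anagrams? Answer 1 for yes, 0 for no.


Strings: "gigpjk", "lgljeb"
Sorted first:  ggijkp
Sorted second: begjll
Differ at position 0: 'g' vs 'b' => not anagrams

0


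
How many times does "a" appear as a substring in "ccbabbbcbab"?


Searching for "a" in "ccbabbbcbab"
Scanning each position:
  Position 0: "c" => no
  Position 1: "c" => no
  Position 2: "b" => no
  Position 3: "a" => MATCH
  Position 4: "b" => no
  Position 5: "b" => no
  Position 6: "b" => no
  Position 7: "c" => no
  Position 8: "b" => no
  Position 9: "a" => MATCH
  Position 10: "b" => no
Total occurrences: 2

2


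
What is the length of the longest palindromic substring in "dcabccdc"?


Input: "dcabccdc"
Checking substrings for palindromes:
  [5:8] "cdc" (len 3) => palindrome
  [4:6] "cc" (len 2) => palindrome
Longest palindromic substring: "cdc" with length 3

3


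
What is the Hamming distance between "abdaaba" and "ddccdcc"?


Comparing "abdaaba" and "ddccdcc" position by position:
  Position 0: 'a' vs 'd' => differ
  Position 1: 'b' vs 'd' => differ
  Position 2: 'd' vs 'c' => differ
  Position 3: 'a' vs 'c' => differ
  Position 4: 'a' vs 'd' => differ
  Position 5: 'b' vs 'c' => differ
  Position 6: 'a' vs 'c' => differ
Total differences (Hamming distance): 7

7


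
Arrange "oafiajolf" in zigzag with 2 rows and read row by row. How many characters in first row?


Zigzag "oafiajolf" into 2 rows:
Placing characters:
  'o' => row 0
  'a' => row 1
  'f' => row 0
  'i' => row 1
  'a' => row 0
  'j' => row 1
  'o' => row 0
  'l' => row 1
  'f' => row 0
Rows:
  Row 0: "ofaof"
  Row 1: "aijl"
First row length: 5

5


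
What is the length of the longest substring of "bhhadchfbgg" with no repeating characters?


Input: "bhhadchfbgg"
Sliding window (track last position of each char):
  Position 0 ('b'): window [0,0] length 1 -- new best
  Position 1 ('h'): window [0,1] length 2 -- new best
  Position 2 ('h'): repeat (last at 1), move window start to 2
  Position 2 ('h'): window [2,2] length 1
  Position 3 ('a'): window [2,3] length 2
  Position 4 ('d'): window [2,4] length 3 -- new best
  Position 5 ('c'): window [2,5] length 4 -- new best
  Position 6 ('h'): repeat (last at 2), move window start to 3
  Position 6 ('h'): window [3,6] length 4
  Position 7 ('f'): window [3,7] length 5 -- new best
  Position 8 ('b'): window [3,8] length 6 -- new best
  Position 9 ('g'): window [3,9] length 7 -- new best
  Position 10 ('g'): repeat (last at 9), move window start to 10
  Position 10 ('g'): window [10,10] length 1
Longest substring with no repeats: "adchfbg" with length 7

7


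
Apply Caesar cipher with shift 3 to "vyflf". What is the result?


Caesar cipher: shift "vyflf" by 3
  'v' (pos 21) + 3 = pos 24 = 'y'
  'y' (pos 24) + 3 = pos 1 = 'b'
  'f' (pos 5) + 3 = pos 8 = 'i'
  'l' (pos 11) + 3 = pos 14 = 'o'
  'f' (pos 5) + 3 = pos 8 = 'i'
Result: ybioi

ybioi


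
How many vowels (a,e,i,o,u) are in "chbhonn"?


Input: chbhonn
Checking each character:
  'c' at position 0: consonant
  'h' at position 1: consonant
  'b' at position 2: consonant
  'h' at position 3: consonant
  'o' at position 4: vowel (running total: 1)
  'n' at position 5: consonant
  'n' at position 6: consonant
Total vowels: 1

1


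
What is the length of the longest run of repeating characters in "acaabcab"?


Input: "acaabcab"
Scanning for longest run:
  Position 1 ('c'): new char, reset run to 1
  Position 2 ('a'): new char, reset run to 1
  Position 3 ('a'): continues run of 'a', length=2
  Position 4 ('b'): new char, reset run to 1
  Position 5 ('c'): new char, reset run to 1
  Position 6 ('a'): new char, reset run to 1
  Position 7 ('b'): new char, reset run to 1
Longest run: 'a' with length 2

2


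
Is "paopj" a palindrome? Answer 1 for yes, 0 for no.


Input: paopj
Reversed: jpoap
  Compare pos 0 ('p') with pos 4 ('j'): MISMATCH
  Compare pos 1 ('a') with pos 3 ('p'): MISMATCH
Result: not a palindrome

0


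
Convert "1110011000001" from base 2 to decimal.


Input: "1110011000001" in base 2
Positional expansion:
  Digit '1' (value 1) x 2^12 = 4096
  Digit '1' (value 1) x 2^11 = 2048
  Digit '1' (value 1) x 2^10 = 1024
  Digit '0' (value 0) x 2^9 = 0
  Digit '0' (value 0) x 2^8 = 0
  Digit '1' (value 1) x 2^7 = 128
  Digit '1' (value 1) x 2^6 = 64
  Digit '0' (value 0) x 2^5 = 0
  Digit '0' (value 0) x 2^4 = 0
  Digit '0' (value 0) x 2^3 = 0
  Digit '0' (value 0) x 2^2 = 0
  Digit '0' (value 0) x 2^1 = 0
  Digit '1' (value 1) x 2^0 = 1
Sum = 7361

7361


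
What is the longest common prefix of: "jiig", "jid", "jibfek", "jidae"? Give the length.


Words: jiig, jid, jibfek, jidae
  Position 0: all 'j' => match
  Position 1: all 'i' => match
  Position 2: ('i', 'd', 'b', 'd') => mismatch, stop
LCP = "ji" (length 2)

2


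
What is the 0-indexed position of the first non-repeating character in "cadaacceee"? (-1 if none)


Input: cadaacceee
Character frequencies:
  'a': 3
  'c': 3
  'd': 1
  'e': 3
Scanning left to right for freq == 1:
  Position 0 ('c'): freq=3, skip
  Position 1 ('a'): freq=3, skip
  Position 2 ('d'): unique! => answer = 2

2


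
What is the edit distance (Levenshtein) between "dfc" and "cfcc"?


Computing edit distance: "dfc" -> "cfcc"
DP table:
           c    f    c    c
      0    1    2    3    4
  d   1    1    2    3    4
  f   2    2    1    2    3
  c   3    2    2    1    2
Edit distance = dp[3][4] = 2

2


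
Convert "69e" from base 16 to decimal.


Input: "69e" in base 16
Positional expansion:
  Digit '6' (value 6) x 16^2 = 1536
  Digit '9' (value 9) x 16^1 = 144
  Digit 'e' (value 14) x 16^0 = 14
Sum = 1694

1694


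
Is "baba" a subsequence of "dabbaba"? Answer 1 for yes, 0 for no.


Check if "baba" is a subsequence of "dabbaba"
Greedy scan:
  Position 0 ('d'): no match needed
  Position 1 ('a'): no match needed
  Position 2 ('b'): matches sub[0] = 'b'
  Position 3 ('b'): no match needed
  Position 4 ('a'): matches sub[1] = 'a'
  Position 5 ('b'): matches sub[2] = 'b'
  Position 6 ('a'): matches sub[3] = 'a'
All 4 characters matched => is a subsequence

1


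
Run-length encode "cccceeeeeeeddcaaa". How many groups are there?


Input: cccceeeeeeeddcaaa
Scanning for consecutive runs:
  Group 1: 'c' x 4 (positions 0-3)
  Group 2: 'e' x 7 (positions 4-10)
  Group 3: 'd' x 2 (positions 11-12)
  Group 4: 'c' x 1 (positions 13-13)
  Group 5: 'a' x 3 (positions 14-16)
Total groups: 5

5


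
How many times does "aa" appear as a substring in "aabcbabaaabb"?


Searching for "aa" in "aabcbabaaabb"
Scanning each position:
  Position 0: "aa" => MATCH
  Position 1: "ab" => no
  Position 2: "bc" => no
  Position 3: "cb" => no
  Position 4: "ba" => no
  Position 5: "ab" => no
  Position 6: "ba" => no
  Position 7: "aa" => MATCH
  Position 8: "aa" => MATCH
  Position 9: "ab" => no
  Position 10: "bb" => no
Total occurrences: 3

3


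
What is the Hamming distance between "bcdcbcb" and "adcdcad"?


Comparing "bcdcbcb" and "adcdcad" position by position:
  Position 0: 'b' vs 'a' => differ
  Position 1: 'c' vs 'd' => differ
  Position 2: 'd' vs 'c' => differ
  Position 3: 'c' vs 'd' => differ
  Position 4: 'b' vs 'c' => differ
  Position 5: 'c' vs 'a' => differ
  Position 6: 'b' vs 'd' => differ
Total differences (Hamming distance): 7

7


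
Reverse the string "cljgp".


Input: cljgp
Reading characters right to left:
  Position 4: 'p'
  Position 3: 'g'
  Position 2: 'j'
  Position 1: 'l'
  Position 0: 'c'
Reversed: pgjlc

pgjlc


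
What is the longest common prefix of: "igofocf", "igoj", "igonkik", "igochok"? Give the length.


Words: igofocf, igoj, igonkik, igochok
  Position 0: all 'i' => match
  Position 1: all 'g' => match
  Position 2: all 'o' => match
  Position 3: ('f', 'j', 'n', 'c') => mismatch, stop
LCP = "igo" (length 3)

3


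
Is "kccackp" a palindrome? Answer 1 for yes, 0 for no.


Input: kccackp
Reversed: pkcacck
  Compare pos 0 ('k') with pos 6 ('p'): MISMATCH
  Compare pos 1 ('c') with pos 5 ('k'): MISMATCH
  Compare pos 2 ('c') with pos 4 ('c'): match
Result: not a palindrome

0


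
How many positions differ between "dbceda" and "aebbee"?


Comparing "dbceda" and "aebbee" position by position:
  Position 0: 'd' vs 'a' => DIFFER
  Position 1: 'b' vs 'e' => DIFFER
  Position 2: 'c' vs 'b' => DIFFER
  Position 3: 'e' vs 'b' => DIFFER
  Position 4: 'd' vs 'e' => DIFFER
  Position 5: 'a' vs 'e' => DIFFER
Positions that differ: 6

6


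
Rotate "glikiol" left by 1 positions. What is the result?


Input: "glikiol", rotate left by 1
First 1 characters: "g"
Remaining characters: "likiol"
Concatenate remaining + first: "likiol" + "g" = "likiolg"

likiolg


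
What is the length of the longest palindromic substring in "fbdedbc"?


Input: "fbdedbc"
Checking substrings for palindromes:
  [1:6] "bdedb" (len 5) => palindrome
  [2:5] "ded" (len 3) => palindrome
Longest palindromic substring: "bdedb" with length 5

5


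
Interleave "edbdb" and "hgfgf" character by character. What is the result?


Interleaving "edbdb" and "hgfgf":
  Position 0: 'e' from first, 'h' from second => "eh"
  Position 1: 'd' from first, 'g' from second => "dg"
  Position 2: 'b' from first, 'f' from second => "bf"
  Position 3: 'd' from first, 'g' from second => "dg"
  Position 4: 'b' from first, 'f' from second => "bf"
Result: ehdgbfdgbf

ehdgbfdgbf


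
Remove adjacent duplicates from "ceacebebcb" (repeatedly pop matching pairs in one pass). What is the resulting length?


Input: ceacebebcb
Stack-based adjacent duplicate removal:
  Read 'c': push. Stack: c
  Read 'e': push. Stack: ce
  Read 'a': push. Stack: cea
  Read 'c': push. Stack: ceac
  Read 'e': push. Stack: ceace
  Read 'b': push. Stack: ceaceb
  Read 'e': push. Stack: ceacebe
  Read 'b': push. Stack: ceacebeb
  Read 'c': push. Stack: ceacebebc
  Read 'b': push. Stack: ceacebebcb
Final stack: "ceacebebcb" (length 10)

10


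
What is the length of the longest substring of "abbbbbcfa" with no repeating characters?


Input: "abbbbbcfa"
Sliding window (track last position of each char):
  Position 0 ('a'): window [0,0] length 1 -- new best
  Position 1 ('b'): window [0,1] length 2 -- new best
  Position 2 ('b'): repeat (last at 1), move window start to 2
  Position 2 ('b'): window [2,2] length 1
  Position 3 ('b'): repeat (last at 2), move window start to 3
  Position 3 ('b'): window [3,3] length 1
  Position 4 ('b'): repeat (last at 3), move window start to 4
  Position 4 ('b'): window [4,4] length 1
  Position 5 ('b'): repeat (last at 4), move window start to 5
  Position 5 ('b'): window [5,5] length 1
  Position 6 ('c'): window [5,6] length 2
  Position 7 ('f'): window [5,7] length 3 -- new best
  Position 8 ('a'): window [5,8] length 4 -- new best
Longest substring with no repeats: "bcfa" with length 4

4


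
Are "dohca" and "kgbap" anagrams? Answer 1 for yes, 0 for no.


Strings: "dohca", "kgbap"
Sorted first:  acdho
Sorted second: abgkp
Differ at position 1: 'c' vs 'b' => not anagrams

0


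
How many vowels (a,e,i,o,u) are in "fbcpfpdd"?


Input: fbcpfpdd
Checking each character:
  'f' at position 0: consonant
  'b' at position 1: consonant
  'c' at position 2: consonant
  'p' at position 3: consonant
  'f' at position 4: consonant
  'p' at position 5: consonant
  'd' at position 6: consonant
  'd' at position 7: consonant
Total vowels: 0

0


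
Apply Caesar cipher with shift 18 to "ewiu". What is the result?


Caesar cipher: shift "ewiu" by 18
  'e' (pos 4) + 18 = pos 22 = 'w'
  'w' (pos 22) + 18 = pos 14 = 'o'
  'i' (pos 8) + 18 = pos 0 = 'a'
  'u' (pos 20) + 18 = pos 12 = 'm'
Result: woam

woam


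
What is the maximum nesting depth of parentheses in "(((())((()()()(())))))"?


Input: "(((())((()()()(())))))"
Tracking depth:
  Position 0 '(': depth becomes 1
  Position 1 '(': depth becomes 2
  Position 2 '(': depth becomes 3
  Position 3 '(': depth becomes 4
  Position 4 ')': depth becomes 3
  Position 5 ')': depth becomes 2
  Position 6 '(': depth becomes 3
  Position 7 '(': depth becomes 4
  Position 8 '(': depth becomes 5
  Position 9 ')': depth becomes 4
  Position 10 '(': depth becomes 5
  Position 11 ')': depth becomes 4
  Position 12 '(': depth becomes 5
  Position 13 ')': depth becomes 4
  Position 14 '(': depth becomes 5
  Position 15 '(': depth becomes 6
  Position 16 ')': depth becomes 5
  Position 17 ')': depth becomes 4
  Position 18 ')': depth becomes 3
  Position 19 ')': depth becomes 2
  Position 20 ')': depth becomes 1
  Position 21 ')': depth becomes 0
Maximum depth reached: 6

6


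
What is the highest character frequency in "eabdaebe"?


Input: eabdaebe
Character counts:
  'a': 2
  'b': 2
  'd': 1
  'e': 3
Maximum frequency: 3

3


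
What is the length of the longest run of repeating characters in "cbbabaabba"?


Input: "cbbabaabba"
Scanning for longest run:
  Position 1 ('b'): new char, reset run to 1
  Position 2 ('b'): continues run of 'b', length=2
  Position 3 ('a'): new char, reset run to 1
  Position 4 ('b'): new char, reset run to 1
  Position 5 ('a'): new char, reset run to 1
  Position 6 ('a'): continues run of 'a', length=2
  Position 7 ('b'): new char, reset run to 1
  Position 8 ('b'): continues run of 'b', length=2
  Position 9 ('a'): new char, reset run to 1
Longest run: 'b' with length 2

2


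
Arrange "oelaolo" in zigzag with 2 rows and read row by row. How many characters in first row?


Zigzag "oelaolo" into 2 rows:
Placing characters:
  'o' => row 0
  'e' => row 1
  'l' => row 0
  'a' => row 1
  'o' => row 0
  'l' => row 1
  'o' => row 0
Rows:
  Row 0: "oloo"
  Row 1: "eal"
First row length: 4

4


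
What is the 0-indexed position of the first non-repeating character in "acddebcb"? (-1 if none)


Input: acddebcb
Character frequencies:
  'a': 1
  'b': 2
  'c': 2
  'd': 2
  'e': 1
Scanning left to right for freq == 1:
  Position 0 ('a'): unique! => answer = 0

0


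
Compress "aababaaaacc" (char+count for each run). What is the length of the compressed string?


Input: aababaaaacc
Runs:
  'a' x 2 => "a2"
  'b' x 1 => "b1"
  'a' x 1 => "a1"
  'b' x 1 => "b1"
  'a' x 4 => "a4"
  'c' x 2 => "c2"
Compressed: "a2b1a1b1a4c2"
Compressed length: 12

12


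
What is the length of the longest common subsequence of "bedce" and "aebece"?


LCS of "bedce" and "aebece"
DP table:
           a    e    b    e    c    e
      0    0    0    0    0    0    0
  b   0    0    0    1    1    1    1
  e   0    0    1    1    2    2    2
  d   0    0    1    1    2    2    2
  c   0    0    1    1    2    3    3
  e   0    0    1    1    2    3    4
LCS length = dp[5][6] = 4

4


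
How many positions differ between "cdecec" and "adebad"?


Comparing "cdecec" and "adebad" position by position:
  Position 0: 'c' vs 'a' => DIFFER
  Position 1: 'd' vs 'd' => same
  Position 2: 'e' vs 'e' => same
  Position 3: 'c' vs 'b' => DIFFER
  Position 4: 'e' vs 'a' => DIFFER
  Position 5: 'c' vs 'd' => DIFFER
Positions that differ: 4

4


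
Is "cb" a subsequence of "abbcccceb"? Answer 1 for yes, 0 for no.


Check if "cb" is a subsequence of "abbcccceb"
Greedy scan:
  Position 0 ('a'): no match needed
  Position 1 ('b'): no match needed
  Position 2 ('b'): no match needed
  Position 3 ('c'): matches sub[0] = 'c'
  Position 4 ('c'): no match needed
  Position 5 ('c'): no match needed
  Position 6 ('c'): no match needed
  Position 7 ('e'): no match needed
  Position 8 ('b'): matches sub[1] = 'b'
All 2 characters matched => is a subsequence

1


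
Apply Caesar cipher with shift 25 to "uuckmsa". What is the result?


Caesar cipher: shift "uuckmsa" by 25
  'u' (pos 20) + 25 = pos 19 = 't'
  'u' (pos 20) + 25 = pos 19 = 't'
  'c' (pos 2) + 25 = pos 1 = 'b'
  'k' (pos 10) + 25 = pos 9 = 'j'
  'm' (pos 12) + 25 = pos 11 = 'l'
  's' (pos 18) + 25 = pos 17 = 'r'
  'a' (pos 0) + 25 = pos 25 = 'z'
Result: ttbjlrz

ttbjlrz


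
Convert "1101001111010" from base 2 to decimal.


Input: "1101001111010" in base 2
Positional expansion:
  Digit '1' (value 1) x 2^12 = 4096
  Digit '1' (value 1) x 2^11 = 2048
  Digit '0' (value 0) x 2^10 = 0
  Digit '1' (value 1) x 2^9 = 512
  Digit '0' (value 0) x 2^8 = 0
  Digit '0' (value 0) x 2^7 = 0
  Digit '1' (value 1) x 2^6 = 64
  Digit '1' (value 1) x 2^5 = 32
  Digit '1' (value 1) x 2^4 = 16
  Digit '1' (value 1) x 2^3 = 8
  Digit '0' (value 0) x 2^2 = 0
  Digit '1' (value 1) x 2^1 = 2
  Digit '0' (value 0) x 2^0 = 0
Sum = 6778

6778


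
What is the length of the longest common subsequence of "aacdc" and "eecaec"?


LCS of "aacdc" and "eecaec"
DP table:
           e    e    c    a    e    c
      0    0    0    0    0    0    0
  a   0    0    0    0    1    1    1
  a   0    0    0    0    1    1    1
  c   0    0    0    1    1    1    2
  d   0    0    0    1    1    1    2
  c   0    0    0    1    1    1    2
LCS length = dp[5][6] = 2

2


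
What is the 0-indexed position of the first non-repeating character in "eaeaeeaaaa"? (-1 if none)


Input: eaeaeeaaaa
Character frequencies:
  'a': 6
  'e': 4
Scanning left to right for freq == 1:
  Position 0 ('e'): freq=4, skip
  Position 1 ('a'): freq=6, skip
  Position 2 ('e'): freq=4, skip
  Position 3 ('a'): freq=6, skip
  Position 4 ('e'): freq=4, skip
  Position 5 ('e'): freq=4, skip
  Position 6 ('a'): freq=6, skip
  Position 7 ('a'): freq=6, skip
  Position 8 ('a'): freq=6, skip
  Position 9 ('a'): freq=6, skip
  No unique character found => answer = -1

-1


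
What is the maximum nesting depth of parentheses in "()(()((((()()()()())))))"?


Input: "()(()((((()()()()())))))"
Tracking depth:
  Position 0 '(': depth becomes 1
  Position 1 ')': depth becomes 0
  Position 2 '(': depth becomes 1
  Position 3 '(': depth becomes 2
  Position 4 ')': depth becomes 1
  Position 5 '(': depth becomes 2
  Position 6 '(': depth becomes 3
  Position 7 '(': depth becomes 4
  Position 8 '(': depth becomes 5
  Position 9 '(': depth becomes 6
  Position 10 ')': depth becomes 5
  Position 11 '(': depth becomes 6
  Position 12 ')': depth becomes 5
  Position 13 '(': depth becomes 6
  Position 14 ')': depth becomes 5
  Position 15 '(': depth becomes 6
  Position 16 ')': depth becomes 5
  Position 17 '(': depth becomes 6
  Position 18 ')': depth becomes 5
  Position 19 ')': depth becomes 4
  Position 20 ')': depth becomes 3
  Position 21 ')': depth becomes 2
  Position 22 ')': depth becomes 1
  Position 23 ')': depth becomes 0
Maximum depth reached: 6

6


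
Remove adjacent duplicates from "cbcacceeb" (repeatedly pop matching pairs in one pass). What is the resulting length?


Input: cbcacceeb
Stack-based adjacent duplicate removal:
  Read 'c': push. Stack: c
  Read 'b': push. Stack: cb
  Read 'c': push. Stack: cbc
  Read 'a': push. Stack: cbca
  Read 'c': push. Stack: cbcac
  Read 'c': matches stack top 'c' => pop. Stack: cbca
  Read 'e': push. Stack: cbcae
  Read 'e': matches stack top 'e' => pop. Stack: cbca
  Read 'b': push. Stack: cbcab
Final stack: "cbcab" (length 5)

5


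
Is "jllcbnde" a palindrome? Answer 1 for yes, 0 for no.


Input: jllcbnde
Reversed: ednbcllj
  Compare pos 0 ('j') with pos 7 ('e'): MISMATCH
  Compare pos 1 ('l') with pos 6 ('d'): MISMATCH
  Compare pos 2 ('l') with pos 5 ('n'): MISMATCH
  Compare pos 3 ('c') with pos 4 ('b'): MISMATCH
Result: not a palindrome

0


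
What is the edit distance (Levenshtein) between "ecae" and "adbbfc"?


Computing edit distance: "ecae" -> "adbbfc"
DP table:
           a    d    b    b    f    c
      0    1    2    3    4    5    6
  e   1    1    2    3    4    5    6
  c   2    2    2    3    4    5    5
  a   3    2    3    3    4    5    6
  e   4    3    3    4    4    5    6
Edit distance = dp[4][6] = 6

6


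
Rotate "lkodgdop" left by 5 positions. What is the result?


Input: "lkodgdop", rotate left by 5
First 5 characters: "lkodg"
Remaining characters: "dop"
Concatenate remaining + first: "dop" + "lkodg" = "doplkodg"

doplkodg


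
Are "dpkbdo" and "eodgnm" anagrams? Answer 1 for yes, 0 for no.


Strings: "dpkbdo", "eodgnm"
Sorted first:  bddkop
Sorted second: degmno
Differ at position 0: 'b' vs 'd' => not anagrams

0


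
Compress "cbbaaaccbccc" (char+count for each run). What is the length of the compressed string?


Input: cbbaaaccbccc
Runs:
  'c' x 1 => "c1"
  'b' x 2 => "b2"
  'a' x 3 => "a3"
  'c' x 2 => "c2"
  'b' x 1 => "b1"
  'c' x 3 => "c3"
Compressed: "c1b2a3c2b1c3"
Compressed length: 12

12


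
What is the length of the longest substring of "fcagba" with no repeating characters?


Input: "fcagba"
Sliding window (track last position of each char):
  Position 0 ('f'): window [0,0] length 1 -- new best
  Position 1 ('c'): window [0,1] length 2 -- new best
  Position 2 ('a'): window [0,2] length 3 -- new best
  Position 3 ('g'): window [0,3] length 4 -- new best
  Position 4 ('b'): window [0,4] length 5 -- new best
  Position 5 ('a'): repeat (last at 2), move window start to 3
  Position 5 ('a'): window [3,5] length 3
Longest substring with no repeats: "fcagb" with length 5

5


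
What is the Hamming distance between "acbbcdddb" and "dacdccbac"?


Comparing "acbbcdddb" and "dacdccbac" position by position:
  Position 0: 'a' vs 'd' => differ
  Position 1: 'c' vs 'a' => differ
  Position 2: 'b' vs 'c' => differ
  Position 3: 'b' vs 'd' => differ
  Position 4: 'c' vs 'c' => same
  Position 5: 'd' vs 'c' => differ
  Position 6: 'd' vs 'b' => differ
  Position 7: 'd' vs 'a' => differ
  Position 8: 'b' vs 'c' => differ
Total differences (Hamming distance): 8

8


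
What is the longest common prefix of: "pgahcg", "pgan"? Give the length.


Words: pgahcg, pgan
  Position 0: all 'p' => match
  Position 1: all 'g' => match
  Position 2: all 'a' => match
  Position 3: ('h', 'n') => mismatch, stop
LCP = "pga" (length 3)

3


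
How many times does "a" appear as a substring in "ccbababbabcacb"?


Searching for "a" in "ccbababbabcacb"
Scanning each position:
  Position 0: "c" => no
  Position 1: "c" => no
  Position 2: "b" => no
  Position 3: "a" => MATCH
  Position 4: "b" => no
  Position 5: "a" => MATCH
  Position 6: "b" => no
  Position 7: "b" => no
  Position 8: "a" => MATCH
  Position 9: "b" => no
  Position 10: "c" => no
  Position 11: "a" => MATCH
  Position 12: "c" => no
  Position 13: "b" => no
Total occurrences: 4

4


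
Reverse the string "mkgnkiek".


Input: mkgnkiek
Reading characters right to left:
  Position 7: 'k'
  Position 6: 'e'
  Position 5: 'i'
  Position 4: 'k'
  Position 3: 'n'
  Position 2: 'g'
  Position 1: 'k'
  Position 0: 'm'
Reversed: keikngkm

keikngkm


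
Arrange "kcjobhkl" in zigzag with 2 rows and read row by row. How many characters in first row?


Zigzag "kcjobhkl" into 2 rows:
Placing characters:
  'k' => row 0
  'c' => row 1
  'j' => row 0
  'o' => row 1
  'b' => row 0
  'h' => row 1
  'k' => row 0
  'l' => row 1
Rows:
  Row 0: "kjbk"
  Row 1: "cohl"
First row length: 4

4


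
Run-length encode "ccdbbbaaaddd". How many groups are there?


Input: ccdbbbaaaddd
Scanning for consecutive runs:
  Group 1: 'c' x 2 (positions 0-1)
  Group 2: 'd' x 1 (positions 2-2)
  Group 3: 'b' x 3 (positions 3-5)
  Group 4: 'a' x 3 (positions 6-8)
  Group 5: 'd' x 3 (positions 9-11)
Total groups: 5

5


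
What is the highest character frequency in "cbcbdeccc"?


Input: cbcbdeccc
Character counts:
  'b': 2
  'c': 5
  'd': 1
  'e': 1
Maximum frequency: 5

5


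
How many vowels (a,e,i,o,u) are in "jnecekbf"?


Input: jnecekbf
Checking each character:
  'j' at position 0: consonant
  'n' at position 1: consonant
  'e' at position 2: vowel (running total: 1)
  'c' at position 3: consonant
  'e' at position 4: vowel (running total: 2)
  'k' at position 5: consonant
  'b' at position 6: consonant
  'f' at position 7: consonant
Total vowels: 2

2


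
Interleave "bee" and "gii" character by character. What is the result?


Interleaving "bee" and "gii":
  Position 0: 'b' from first, 'g' from second => "bg"
  Position 1: 'e' from first, 'i' from second => "ei"
  Position 2: 'e' from first, 'i' from second => "ei"
Result: bgeiei

bgeiei


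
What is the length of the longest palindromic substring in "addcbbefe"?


Input: "addcbbefe"
Checking substrings for palindromes:
  [6:9] "efe" (len 3) => palindrome
  [1:3] "dd" (len 2) => palindrome
  [4:6] "bb" (len 2) => palindrome
Longest palindromic substring: "efe" with length 3

3


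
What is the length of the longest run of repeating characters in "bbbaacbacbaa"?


Input: "bbbaacbacbaa"
Scanning for longest run:
  Position 1 ('b'): continues run of 'b', length=2
  Position 2 ('b'): continues run of 'b', length=3
  Position 3 ('a'): new char, reset run to 1
  Position 4 ('a'): continues run of 'a', length=2
  Position 5 ('c'): new char, reset run to 1
  Position 6 ('b'): new char, reset run to 1
  Position 7 ('a'): new char, reset run to 1
  Position 8 ('c'): new char, reset run to 1
  Position 9 ('b'): new char, reset run to 1
  Position 10 ('a'): new char, reset run to 1
  Position 11 ('a'): continues run of 'a', length=2
Longest run: 'b' with length 3

3


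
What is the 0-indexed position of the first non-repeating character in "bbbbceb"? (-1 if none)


Input: bbbbceb
Character frequencies:
  'b': 5
  'c': 1
  'e': 1
Scanning left to right for freq == 1:
  Position 0 ('b'): freq=5, skip
  Position 1 ('b'): freq=5, skip
  Position 2 ('b'): freq=5, skip
  Position 3 ('b'): freq=5, skip
  Position 4 ('c'): unique! => answer = 4

4


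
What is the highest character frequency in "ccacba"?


Input: ccacba
Character counts:
  'a': 2
  'b': 1
  'c': 3
Maximum frequency: 3

3


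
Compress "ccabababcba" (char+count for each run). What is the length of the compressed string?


Input: ccabababcba
Runs:
  'c' x 2 => "c2"
  'a' x 1 => "a1"
  'b' x 1 => "b1"
  'a' x 1 => "a1"
  'b' x 1 => "b1"
  'a' x 1 => "a1"
  'b' x 1 => "b1"
  'c' x 1 => "c1"
  'b' x 1 => "b1"
  'a' x 1 => "a1"
Compressed: "c2a1b1a1b1a1b1c1b1a1"
Compressed length: 20

20


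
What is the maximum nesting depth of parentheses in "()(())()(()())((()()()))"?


Input: "()(())()(()())((()()()))"
Tracking depth:
  Position 0 '(': depth becomes 1
  Position 1 ')': depth becomes 0
  Position 2 '(': depth becomes 1
  Position 3 '(': depth becomes 2
  Position 4 ')': depth becomes 1
  Position 5 ')': depth becomes 0
  Position 6 '(': depth becomes 1
  Position 7 ')': depth becomes 0
  Position 8 '(': depth becomes 1
  Position 9 '(': depth becomes 2
  Position 10 ')': depth becomes 1
  Position 11 '(': depth becomes 2
  Position 12 ')': depth becomes 1
  Position 13 ')': depth becomes 0
  Position 14 '(': depth becomes 1
  Position 15 '(': depth becomes 2
  Position 16 '(': depth becomes 3
  Position 17 ')': depth becomes 2
  Position 18 '(': depth becomes 3
  Position 19 ')': depth becomes 2
  Position 20 '(': depth becomes 3
  Position 21 ')': depth becomes 2
  Position 22 ')': depth becomes 1
  Position 23 ')': depth becomes 0
Maximum depth reached: 3

3


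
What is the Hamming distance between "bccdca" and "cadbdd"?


Comparing "bccdca" and "cadbdd" position by position:
  Position 0: 'b' vs 'c' => differ
  Position 1: 'c' vs 'a' => differ
  Position 2: 'c' vs 'd' => differ
  Position 3: 'd' vs 'b' => differ
  Position 4: 'c' vs 'd' => differ
  Position 5: 'a' vs 'd' => differ
Total differences (Hamming distance): 6

6


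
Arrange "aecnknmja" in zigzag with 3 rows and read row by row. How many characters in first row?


Zigzag "aecnknmja" into 3 rows:
Placing characters:
  'a' => row 0
  'e' => row 1
  'c' => row 2
  'n' => row 1
  'k' => row 0
  'n' => row 1
  'm' => row 2
  'j' => row 1
  'a' => row 0
Rows:
  Row 0: "aka"
  Row 1: "ennj"
  Row 2: "cm"
First row length: 3

3


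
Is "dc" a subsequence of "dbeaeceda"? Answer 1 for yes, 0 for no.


Check if "dc" is a subsequence of "dbeaeceda"
Greedy scan:
  Position 0 ('d'): matches sub[0] = 'd'
  Position 1 ('b'): no match needed
  Position 2 ('e'): no match needed
  Position 3 ('a'): no match needed
  Position 4 ('e'): no match needed
  Position 5 ('c'): matches sub[1] = 'c'
  Position 6 ('e'): no match needed
  Position 7 ('d'): no match needed
  Position 8 ('a'): no match needed
All 2 characters matched => is a subsequence

1


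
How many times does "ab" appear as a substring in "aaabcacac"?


Searching for "ab" in "aaabcacac"
Scanning each position:
  Position 0: "aa" => no
  Position 1: "aa" => no
  Position 2: "ab" => MATCH
  Position 3: "bc" => no
  Position 4: "ca" => no
  Position 5: "ac" => no
  Position 6: "ca" => no
  Position 7: "ac" => no
Total occurrences: 1

1


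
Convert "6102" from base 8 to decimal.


Input: "6102" in base 8
Positional expansion:
  Digit '6' (value 6) x 8^3 = 3072
  Digit '1' (value 1) x 8^2 = 64
  Digit '0' (value 0) x 8^1 = 0
  Digit '2' (value 2) x 8^0 = 2
Sum = 3138

3138


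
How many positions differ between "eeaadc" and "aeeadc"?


Comparing "eeaadc" and "aeeadc" position by position:
  Position 0: 'e' vs 'a' => DIFFER
  Position 1: 'e' vs 'e' => same
  Position 2: 'a' vs 'e' => DIFFER
  Position 3: 'a' vs 'a' => same
  Position 4: 'd' vs 'd' => same
  Position 5: 'c' vs 'c' => same
Positions that differ: 2

2


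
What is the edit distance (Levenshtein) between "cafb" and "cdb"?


Computing edit distance: "cafb" -> "cdb"
DP table:
           c    d    b
      0    1    2    3
  c   1    0    1    2
  a   2    1    1    2
  f   3    2    2    2
  b   4    3    3    2
Edit distance = dp[4][3] = 2

2


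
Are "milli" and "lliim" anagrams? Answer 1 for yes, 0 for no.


Strings: "milli", "lliim"
Sorted first:  iillm
Sorted second: iillm
Sorted forms match => anagrams

1


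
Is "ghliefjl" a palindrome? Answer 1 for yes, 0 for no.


Input: ghliefjl
Reversed: ljfeilhg
  Compare pos 0 ('g') with pos 7 ('l'): MISMATCH
  Compare pos 1 ('h') with pos 6 ('j'): MISMATCH
  Compare pos 2 ('l') with pos 5 ('f'): MISMATCH
  Compare pos 3 ('i') with pos 4 ('e'): MISMATCH
Result: not a palindrome

0


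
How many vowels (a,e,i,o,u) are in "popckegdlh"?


Input: popckegdlh
Checking each character:
  'p' at position 0: consonant
  'o' at position 1: vowel (running total: 1)
  'p' at position 2: consonant
  'c' at position 3: consonant
  'k' at position 4: consonant
  'e' at position 5: vowel (running total: 2)
  'g' at position 6: consonant
  'd' at position 7: consonant
  'l' at position 8: consonant
  'h' at position 9: consonant
Total vowels: 2

2


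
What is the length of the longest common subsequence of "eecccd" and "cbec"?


LCS of "eecccd" and "cbec"
DP table:
           c    b    e    c
      0    0    0    0    0
  e   0    0    0    1    1
  e   0    0    0    1    1
  c   0    1    1    1    2
  c   0    1    1    1    2
  c   0    1    1    1    2
  d   0    1    1    1    2
LCS length = dp[6][4] = 2

2


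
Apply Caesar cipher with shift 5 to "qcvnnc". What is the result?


Caesar cipher: shift "qcvnnc" by 5
  'q' (pos 16) + 5 = pos 21 = 'v'
  'c' (pos 2) + 5 = pos 7 = 'h'
  'v' (pos 21) + 5 = pos 0 = 'a'
  'n' (pos 13) + 5 = pos 18 = 's'
  'n' (pos 13) + 5 = pos 18 = 's'
  'c' (pos 2) + 5 = pos 7 = 'h'
Result: vhassh

vhassh


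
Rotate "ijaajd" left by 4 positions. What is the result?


Input: "ijaajd", rotate left by 4
First 4 characters: "ijaa"
Remaining characters: "jd"
Concatenate remaining + first: "jd" + "ijaa" = "jdijaa"

jdijaa


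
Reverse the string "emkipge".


Input: emkipge
Reading characters right to left:
  Position 6: 'e'
  Position 5: 'g'
  Position 4: 'p'
  Position 3: 'i'
  Position 2: 'k'
  Position 1: 'm'
  Position 0: 'e'
Reversed: egpikme

egpikme


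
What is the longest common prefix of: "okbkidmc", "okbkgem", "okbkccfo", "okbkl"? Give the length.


Words: okbkidmc, okbkgem, okbkccfo, okbkl
  Position 0: all 'o' => match
  Position 1: all 'k' => match
  Position 2: all 'b' => match
  Position 3: all 'k' => match
  Position 4: ('i', 'g', 'c', 'l') => mismatch, stop
LCP = "okbk" (length 4)

4


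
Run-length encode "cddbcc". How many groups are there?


Input: cddbcc
Scanning for consecutive runs:
  Group 1: 'c' x 1 (positions 0-0)
  Group 2: 'd' x 2 (positions 1-2)
  Group 3: 'b' x 1 (positions 3-3)
  Group 4: 'c' x 2 (positions 4-5)
Total groups: 4

4


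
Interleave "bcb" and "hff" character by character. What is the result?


Interleaving "bcb" and "hff":
  Position 0: 'b' from first, 'h' from second => "bh"
  Position 1: 'c' from first, 'f' from second => "cf"
  Position 2: 'b' from first, 'f' from second => "bf"
Result: bhcfbf

bhcfbf


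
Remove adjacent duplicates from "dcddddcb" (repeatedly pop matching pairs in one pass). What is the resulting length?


Input: dcddddcb
Stack-based adjacent duplicate removal:
  Read 'd': push. Stack: d
  Read 'c': push. Stack: dc
  Read 'd': push. Stack: dcd
  Read 'd': matches stack top 'd' => pop. Stack: dc
  Read 'd': push. Stack: dcd
  Read 'd': matches stack top 'd' => pop. Stack: dc
  Read 'c': matches stack top 'c' => pop. Stack: d
  Read 'b': push. Stack: db
Final stack: "db" (length 2)

2


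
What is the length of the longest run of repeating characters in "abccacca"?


Input: "abccacca"
Scanning for longest run:
  Position 1 ('b'): new char, reset run to 1
  Position 2 ('c'): new char, reset run to 1
  Position 3 ('c'): continues run of 'c', length=2
  Position 4 ('a'): new char, reset run to 1
  Position 5 ('c'): new char, reset run to 1
  Position 6 ('c'): continues run of 'c', length=2
  Position 7 ('a'): new char, reset run to 1
Longest run: 'c' with length 2

2


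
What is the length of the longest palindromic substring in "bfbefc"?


Input: "bfbefc"
Checking substrings for palindromes:
  [0:3] "bfb" (len 3) => palindrome
Longest palindromic substring: "bfb" with length 3

3


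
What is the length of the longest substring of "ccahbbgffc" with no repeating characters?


Input: "ccahbbgffc"
Sliding window (track last position of each char):
  Position 0 ('c'): window [0,0] length 1 -- new best
  Position 1 ('c'): repeat (last at 0), move window start to 1
  Position 1 ('c'): window [1,1] length 1
  Position 2 ('a'): window [1,2] length 2 -- new best
  Position 3 ('h'): window [1,3] length 3 -- new best
  Position 4 ('b'): window [1,4] length 4 -- new best
  Position 5 ('b'): repeat (last at 4), move window start to 5
  Position 5 ('b'): window [5,5] length 1
  Position 6 ('g'): window [5,6] length 2
  Position 7 ('f'): window [5,7] length 3
  Position 8 ('f'): repeat (last at 7), move window start to 8
  Position 8 ('f'): window [8,8] length 1
  Position 9 ('c'): window [8,9] length 2
Longest substring with no repeats: "cahb" with length 4

4


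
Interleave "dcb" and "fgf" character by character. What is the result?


Interleaving "dcb" and "fgf":
  Position 0: 'd' from first, 'f' from second => "df"
  Position 1: 'c' from first, 'g' from second => "cg"
  Position 2: 'b' from first, 'f' from second => "bf"
Result: dfcgbf

dfcgbf


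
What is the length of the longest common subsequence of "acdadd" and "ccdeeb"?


LCS of "acdadd" and "ccdeeb"
DP table:
           c    c    d    e    e    b
      0    0    0    0    0    0    0
  a   0    0    0    0    0    0    0
  c   0    1    1    1    1    1    1
  d   0    1    1    2    2    2    2
  a   0    1    1    2    2    2    2
  d   0    1    1    2    2    2    2
  d   0    1    1    2    2    2    2
LCS length = dp[6][6] = 2

2


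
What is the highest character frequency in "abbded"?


Input: abbded
Character counts:
  'a': 1
  'b': 2
  'd': 2
  'e': 1
Maximum frequency: 2

2


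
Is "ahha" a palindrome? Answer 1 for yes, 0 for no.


Input: ahha
Reversed: ahha
  Compare pos 0 ('a') with pos 3 ('a'): match
  Compare pos 1 ('h') with pos 2 ('h'): match
Result: palindrome

1


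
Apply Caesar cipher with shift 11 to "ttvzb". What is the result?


Caesar cipher: shift "ttvzb" by 11
  't' (pos 19) + 11 = pos 4 = 'e'
  't' (pos 19) + 11 = pos 4 = 'e'
  'v' (pos 21) + 11 = pos 6 = 'g'
  'z' (pos 25) + 11 = pos 10 = 'k'
  'b' (pos 1) + 11 = pos 12 = 'm'
Result: eegkm

eegkm


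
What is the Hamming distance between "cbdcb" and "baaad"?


Comparing "cbdcb" and "baaad" position by position:
  Position 0: 'c' vs 'b' => differ
  Position 1: 'b' vs 'a' => differ
  Position 2: 'd' vs 'a' => differ
  Position 3: 'c' vs 'a' => differ
  Position 4: 'b' vs 'd' => differ
Total differences (Hamming distance): 5

5


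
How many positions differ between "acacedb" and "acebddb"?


Comparing "acacedb" and "acebddb" position by position:
  Position 0: 'a' vs 'a' => same
  Position 1: 'c' vs 'c' => same
  Position 2: 'a' vs 'e' => DIFFER
  Position 3: 'c' vs 'b' => DIFFER
  Position 4: 'e' vs 'd' => DIFFER
  Position 5: 'd' vs 'd' => same
  Position 6: 'b' vs 'b' => same
Positions that differ: 3

3


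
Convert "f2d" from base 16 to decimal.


Input: "f2d" in base 16
Positional expansion:
  Digit 'f' (value 15) x 16^2 = 3840
  Digit '2' (value 2) x 16^1 = 32
  Digit 'd' (value 13) x 16^0 = 13
Sum = 3885

3885
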